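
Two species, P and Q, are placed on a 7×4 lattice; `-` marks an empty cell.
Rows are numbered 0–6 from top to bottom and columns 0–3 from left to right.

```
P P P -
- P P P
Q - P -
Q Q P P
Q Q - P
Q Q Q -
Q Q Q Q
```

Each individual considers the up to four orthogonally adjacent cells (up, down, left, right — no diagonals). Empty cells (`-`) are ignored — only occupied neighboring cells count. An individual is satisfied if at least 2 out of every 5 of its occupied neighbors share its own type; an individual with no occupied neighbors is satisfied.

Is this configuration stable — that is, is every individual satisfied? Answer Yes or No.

Yes

Row 0: (0,0)P 1/1 ok · (0,1)P 3/3 ok · (0,2)P 2/2 ok
Row 1: (1,1)P 2/2 ok · (1,2)P 4/4 ok · (1,3)P 1/1 ok
Row 2: (2,0)Q 1/1 ok · (2,2)P 2/2 ok
Row 3: (3,0)Q 3/3 ok · (3,1)Q 2/3 ok · (3,2)P 2/3 ok · (3,3)P 2/2 ok
Row 4: (4,0)Q 3/3 ok · (4,1)Q 3/3 ok · (4,3)P 1/1 ok
Row 5: (5,0)Q 3/3 ok · (5,1)Q 4/4 ok · (5,2)Q 2/2 ok
Row 6: (6,0)Q 2/2 ok · (6,1)Q 3/3 ok · (6,2)Q 3/3 ok · (6,3)Q 1/1 ok
All meet the threshold, so the configuration is stable.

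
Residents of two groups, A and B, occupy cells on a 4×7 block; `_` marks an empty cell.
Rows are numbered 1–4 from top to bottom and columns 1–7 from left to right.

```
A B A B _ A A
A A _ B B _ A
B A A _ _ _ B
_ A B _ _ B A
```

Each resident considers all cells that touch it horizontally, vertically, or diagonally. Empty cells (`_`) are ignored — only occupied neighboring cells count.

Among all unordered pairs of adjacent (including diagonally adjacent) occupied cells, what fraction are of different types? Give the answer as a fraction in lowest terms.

Scan each occupied cell's neighbors to the right and below (and the two forward diagonals) so each pair is counted once.
From row 1: 7 unlike of 15 pairs (running 7/15).
From row 2: 4 unlike of 9 pairs (running 11/24).
From row 3: 5 unlike of 9 pairs (running 16/33).
From row 4: 2 unlike of 2 pairs (running 18/35).
Total adjacent occupied pairs: 35; unlike-type pairs: 18.
18/35 is already in lowest terms.

18/35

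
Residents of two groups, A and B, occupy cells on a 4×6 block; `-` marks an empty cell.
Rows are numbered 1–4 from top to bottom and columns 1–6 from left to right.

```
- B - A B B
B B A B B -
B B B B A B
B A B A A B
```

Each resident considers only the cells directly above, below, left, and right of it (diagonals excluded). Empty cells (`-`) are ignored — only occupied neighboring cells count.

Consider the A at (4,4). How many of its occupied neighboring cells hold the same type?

1

Occupied neighbors of (4,4): (3,4)=B, (4,3)=B, (4,5)=A.
Same type (A): 1 of 3.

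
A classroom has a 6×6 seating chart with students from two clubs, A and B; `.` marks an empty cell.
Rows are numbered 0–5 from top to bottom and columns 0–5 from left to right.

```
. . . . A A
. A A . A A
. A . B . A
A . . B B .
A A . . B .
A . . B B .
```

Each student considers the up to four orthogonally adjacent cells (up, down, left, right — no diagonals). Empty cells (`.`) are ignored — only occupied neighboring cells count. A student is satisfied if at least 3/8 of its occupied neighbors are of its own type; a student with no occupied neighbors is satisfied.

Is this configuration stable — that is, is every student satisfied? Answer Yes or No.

Yes

Row 0: (0,4)A 2/2 satisfied · (0,5)A 2/2 satisfied
Row 1: (1,1)A 2/2 satisfied · (1,2)A 1/1 satisfied · (1,4)A 2/2 satisfied · (1,5)A 3/3 satisfied
Row 2: (2,1)A 1/1 satisfied · (2,3)B 1/1 satisfied · (2,5)A 1/1 satisfied
Row 3: (3,0)A 1/1 satisfied · (3,3)B 2/2 satisfied · (3,4)B 2/2 satisfied
Row 4: (4,0)A 3/3 satisfied · (4,1)A 1/1 satisfied · (4,4)B 2/2 satisfied
Row 5: (5,0)A 1/1 satisfied · (5,3)B 1/1 satisfied · (5,4)B 2/2 satisfied
All meet the threshold, so the configuration is stable.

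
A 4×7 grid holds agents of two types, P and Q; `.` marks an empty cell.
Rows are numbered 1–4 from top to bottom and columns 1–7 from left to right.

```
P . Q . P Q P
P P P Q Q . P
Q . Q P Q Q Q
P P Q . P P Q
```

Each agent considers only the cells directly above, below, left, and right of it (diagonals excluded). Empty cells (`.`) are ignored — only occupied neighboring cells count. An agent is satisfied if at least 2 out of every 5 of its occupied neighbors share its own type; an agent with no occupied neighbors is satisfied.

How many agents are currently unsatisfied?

9

Row 1: (1,1)P 1/1 satisfied · (1,3)Q 0/1 not · (1,5)P 0/2 not · (1,6)Q 0/2 not · (1,7)P 1/2 satisfied
Row 2: (2,1)P 2/3 satisfied · (2,2)P 2/2 satisfied · (2,3)P 1/4 not · (2,4)Q 1/3 not · (2,5)Q 2/3 satisfied · (2,7)P 1/2 satisfied
Row 3: (3,1)Q 0/2 not · (3,3)Q 1/3 not · (3,4)P 0/3 not · (3,5)Q 2/4 satisfied · (3,6)Q 2/3 satisfied · (3,7)Q 2/3 satisfied
Row 4: (4,1)P 1/2 satisfied · (4,2)P 1/2 satisfied · (4,3)Q 1/2 satisfied · (4,5)P 1/2 satisfied · (4,6)P 1/3 not · (4,7)Q 1/2 satisfied
Unsatisfied: (1,3), (1,5), (1,6), (2,3), (2,4), (3,1), (3,3), (3,4), (4,6) — 9 in total.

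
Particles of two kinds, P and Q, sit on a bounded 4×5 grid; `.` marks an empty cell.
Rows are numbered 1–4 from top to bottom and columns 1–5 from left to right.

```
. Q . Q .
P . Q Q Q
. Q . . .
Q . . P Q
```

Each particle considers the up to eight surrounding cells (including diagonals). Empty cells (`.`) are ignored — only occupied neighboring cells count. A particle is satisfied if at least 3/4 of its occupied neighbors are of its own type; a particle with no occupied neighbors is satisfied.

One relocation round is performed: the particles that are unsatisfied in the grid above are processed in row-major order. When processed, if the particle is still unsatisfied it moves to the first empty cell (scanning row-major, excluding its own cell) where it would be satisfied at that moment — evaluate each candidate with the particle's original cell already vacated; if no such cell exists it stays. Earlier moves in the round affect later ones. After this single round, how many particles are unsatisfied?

0

Initially unsatisfied (in order): (1,2), (2,1), (3,2), (4,4), (4,5).
  (1,2) → (1,3).
  (2,1) → (1,1).
  (3,2): now satisfied by earlier moves; stays.
  (4,4): no empty cell satisfies it; stays.
  (4,5) → (1,5).
Resulting grid:
P . Q Q Q
. . Q Q Q
. Q . . .
Q . . P .
All satisfied now.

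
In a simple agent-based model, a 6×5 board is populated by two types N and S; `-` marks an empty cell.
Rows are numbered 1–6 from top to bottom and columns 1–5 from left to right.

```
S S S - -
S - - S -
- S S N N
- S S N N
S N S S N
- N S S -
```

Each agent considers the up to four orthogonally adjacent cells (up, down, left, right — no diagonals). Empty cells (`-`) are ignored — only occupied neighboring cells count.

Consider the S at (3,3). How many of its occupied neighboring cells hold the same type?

2

Occupied neighbors of (3,3): (4,3)=S, (3,2)=S, (3,4)=N.
Same type (S): 2 of 3.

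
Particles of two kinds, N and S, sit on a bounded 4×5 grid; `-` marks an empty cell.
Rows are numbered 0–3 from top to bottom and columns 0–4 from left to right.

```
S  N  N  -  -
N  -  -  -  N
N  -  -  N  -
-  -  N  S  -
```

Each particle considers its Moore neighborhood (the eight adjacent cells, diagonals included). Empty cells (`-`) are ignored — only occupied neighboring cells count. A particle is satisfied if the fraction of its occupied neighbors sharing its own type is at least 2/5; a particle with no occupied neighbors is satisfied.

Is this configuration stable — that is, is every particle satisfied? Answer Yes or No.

(0,0)S 0/2 not
(0,1)N 2/3 satisfied
(0,2)N 1/1 satisfied
(1,0)N 2/3 satisfied
(1,4)N 1/1 satisfied
(2,0)N 1/1 satisfied
(2,3)N 2/3 satisfied
(3,2)N 1/2 satisfied
(3,3)S 0/2 not
For instance (0,0) has only 0/2 same-type neighbors, below 2/5.

No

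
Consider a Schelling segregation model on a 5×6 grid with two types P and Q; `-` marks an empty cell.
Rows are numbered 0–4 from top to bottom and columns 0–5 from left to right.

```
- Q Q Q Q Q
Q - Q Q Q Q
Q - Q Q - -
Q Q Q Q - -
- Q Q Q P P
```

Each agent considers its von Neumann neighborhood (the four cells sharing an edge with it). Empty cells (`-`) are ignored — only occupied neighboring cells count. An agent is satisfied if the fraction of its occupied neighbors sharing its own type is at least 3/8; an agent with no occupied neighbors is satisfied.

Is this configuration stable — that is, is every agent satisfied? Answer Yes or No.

(0,1)Q 1/1 satisfied
(0,2)Q 3/3 satisfied
(0,3)Q 3/3 satisfied
(0,4)Q 3/3 satisfied
(0,5)Q 2/2 satisfied
(1,0)Q 1/1 satisfied
(1,2)Q 3/3 satisfied
(1,3)Q 4/4 satisfied
(1,4)Q 3/3 satisfied
(1,5)Q 2/2 satisfied
(2,0)Q 2/2 satisfied
(2,2)Q 3/3 satisfied
(2,3)Q 3/3 satisfied
(3,0)Q 2/2 satisfied
(3,1)Q 3/3 satisfied
(3,2)Q 4/4 satisfied
(3,3)Q 3/3 satisfied
(4,1)Q 2/2 satisfied
(4,2)Q 3/3 satisfied
(4,3)Q 2/3 satisfied
(4,4)P 1/2 satisfied
(4,5)P 1/1 satisfied
All meet the threshold, so the configuration is stable.

Yes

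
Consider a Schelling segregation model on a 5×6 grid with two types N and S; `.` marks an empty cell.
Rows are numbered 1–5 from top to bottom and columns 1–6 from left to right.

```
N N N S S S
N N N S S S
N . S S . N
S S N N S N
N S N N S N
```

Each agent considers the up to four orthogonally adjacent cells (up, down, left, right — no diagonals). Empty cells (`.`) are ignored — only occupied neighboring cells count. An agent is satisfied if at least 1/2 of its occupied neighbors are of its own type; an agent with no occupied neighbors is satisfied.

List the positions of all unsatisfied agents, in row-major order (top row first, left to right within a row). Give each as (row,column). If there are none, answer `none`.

(3,3), (4,1), (4,5), (5,1), (5,2), (5,5)

(1,1)N 2/2 ok
(1,2)N 3/3 ok
(1,3)N 2/3 ok
(1,4)S 2/3 ok
(1,5)S 3/3 ok
(1,6)S 2/2 ok
(2,1)N 3/3 ok
(2,2)N 3/3 ok
(2,3)N 2/4 ok
(2,4)S 3/4 ok
(2,5)S 3/3 ok
(2,6)S 2/3 ok
(3,1)N 1/2 ok
(3,3)S 1/3 unhappy
(3,4)S 2/3 ok
(3,6)N 1/2 ok
(4,1)S 1/3 unhappy
(4,2)S 2/3 ok
(4,3)N 2/4 ok
(4,4)N 2/4 ok
(4,5)S 1/3 unhappy
(4,6)N 2/3 ok
(5,1)N 0/2 unhappy
(5,2)S 1/3 unhappy
(5,3)N 2/3 ok
(5,4)N 2/3 ok
(5,5)S 1/3 unhappy
(5,6)N 1/2 ok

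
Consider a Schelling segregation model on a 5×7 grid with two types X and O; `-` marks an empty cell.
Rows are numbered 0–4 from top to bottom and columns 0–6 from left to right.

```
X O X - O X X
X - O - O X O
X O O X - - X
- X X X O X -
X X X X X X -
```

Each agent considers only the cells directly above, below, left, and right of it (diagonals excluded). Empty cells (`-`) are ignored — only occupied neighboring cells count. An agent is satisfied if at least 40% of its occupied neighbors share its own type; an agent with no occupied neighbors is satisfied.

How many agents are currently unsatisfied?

7

(0,0)X 1/2 satisfied
(0,1)O 0/2 not
(0,2)X 0/2 not
(0,4)O 1/2 satisfied
(0,5)X 2/3 satisfied
(0,6)X 1/2 satisfied
(1,0)X 2/2 satisfied
(1,2)O 1/2 satisfied
(1,4)O 1/2 satisfied
(1,5)X 1/3 not
(1,6)O 0/3 not
(2,0)X 1/2 satisfied
(2,1)O 1/3 not
(2,2)O 2/4 satisfied
(2,3)X 1/2 satisfied
(2,6)X 0/1 not
(3,1)X 2/3 satisfied
(3,2)X 3/4 satisfied
(3,3)X 3/4 satisfied
(3,4)O 0/3 not
(3,5)X 1/2 satisfied
(4,0)X 1/1 satisfied
(4,1)X 3/3 satisfied
(4,2)X 3/3 satisfied
(4,3)X 3/3 satisfied
(4,4)X 2/3 satisfied
(4,5)X 2/2 satisfied
Unsatisfied: (0,1), (0,2), (1,5), (1,6), (2,1), (2,6), (3,4) — 7 in total.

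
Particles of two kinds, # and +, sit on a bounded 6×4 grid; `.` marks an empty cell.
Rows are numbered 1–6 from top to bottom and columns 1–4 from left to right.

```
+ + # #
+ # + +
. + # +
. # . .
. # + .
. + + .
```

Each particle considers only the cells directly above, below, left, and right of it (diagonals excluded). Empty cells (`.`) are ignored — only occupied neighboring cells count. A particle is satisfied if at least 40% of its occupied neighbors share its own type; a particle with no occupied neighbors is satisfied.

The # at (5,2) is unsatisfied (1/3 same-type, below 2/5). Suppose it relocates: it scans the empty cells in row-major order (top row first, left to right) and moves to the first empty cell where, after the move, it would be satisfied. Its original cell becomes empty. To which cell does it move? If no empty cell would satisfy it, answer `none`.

(4,1)

Vacating (5,2). Empty cells in order:
  (3,1): 0/2 same-type → still unsatisfied.
  (4,1): 1/1 same-type → satisfied — stop here.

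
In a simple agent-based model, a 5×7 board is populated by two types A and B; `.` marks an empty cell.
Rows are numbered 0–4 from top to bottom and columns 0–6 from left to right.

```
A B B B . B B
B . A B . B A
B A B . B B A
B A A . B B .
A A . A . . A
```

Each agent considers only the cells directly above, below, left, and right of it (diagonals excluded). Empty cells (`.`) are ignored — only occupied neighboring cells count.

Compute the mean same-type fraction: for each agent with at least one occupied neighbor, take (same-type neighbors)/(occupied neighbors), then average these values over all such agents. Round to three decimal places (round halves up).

Row 0: (0,0)A 0/2 · (0,1)B 1/2 · (0,2)B 2/3 · (0,3)B 2/2 · (0,5)B 2/2 · (0,6)B 1/2
Row 1: (1,0)B 1/2 · (1,2)A 0/3 · (1,3)B 1/2 · (1,5)B 2/3 · (1,6)A 1/3
Row 2: (2,0)B 2/3 · (2,1)A 1/3 · (2,2)B 0/3 · (2,4)B 2/2 · (2,5)B 3/4 · (2,6)A 1/2
Row 3: (3,0)B 1/3 · (3,1)A 3/4 · (3,2)A 1/2 · (3,4)B 2/2 · (3,5)B 2/2
Row 4: (4,0)A 1/2 · (4,1)A 2/2 · (4,3)A — no occupied neighbors · (4,6)A — no occupied neighbors
Sum over 24 agents: 0/2 + 1/2 + 2/3 + 2/2 + 2/2 + 1/2 + 1/2 + 0/3 + 1/2 + 2/3 + 1/3 + 2/3 + 1/3 + 0/3 + 2/2 + 3/4 + 1/2 + 1/3 + 3/4 + 1/2 + 2/2 + 2/2 + 1/2 + 2/2 = 14; mean = 14 ÷ 24 = 7/12 = 0.583333… → 0.583.

0.583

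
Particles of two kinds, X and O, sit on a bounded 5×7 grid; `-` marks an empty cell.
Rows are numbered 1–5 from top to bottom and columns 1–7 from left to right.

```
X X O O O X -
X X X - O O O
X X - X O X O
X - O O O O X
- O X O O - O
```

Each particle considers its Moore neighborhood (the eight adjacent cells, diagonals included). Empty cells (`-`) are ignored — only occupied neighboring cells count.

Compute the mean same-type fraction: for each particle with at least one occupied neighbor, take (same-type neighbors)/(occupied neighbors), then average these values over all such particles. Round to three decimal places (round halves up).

0.603

(1,1)X 3/3
(1,2)X 4/5
(1,3)O 1/4
(1,4)O 3/4
(1,5)O 3/4
(1,6)X 0/4
(2,1)X 5/5
(2,2)X 6/7
(2,3)X 4/6
(2,5)O 4/7
(2,6)O 5/7
(2,7)O 2/4
(3,1)X 4/4
(3,2)X 5/6
(3,4)X 1/6
(3,5)O 5/7
(3,6)X 1/8
(3,7)O 3/5
(4,1)X 2/3
(4,3)O 3/6
(4,4)O 5/7
(4,5)O 5/7
(4,6)O 5/7
(4,7)X 1/4
(5,2)O 1/3
(5,3)X 0/4
(5,4)O 4/5
(5,5)O 4/4
(5,7)O 1/2
Sum over 29 particles: 3/3 + 4/5 + 1/4 + 3/4 + 3/4 + 0/4 + 5/5 + 6/7 + 4/6 + 4/7 + 5/7 + 2/4 + 4/4 + 5/6 + 1/6 + 5/7 + 1/8 + 3/5 + 2/3 + 3/6 + 5/7 + 5/7 + 5/7 + 1/4 + 1/3 + 0/4 + 4/5 + 4/4 + 1/2 = 2099/120; mean = 2099/120 ÷ 29 = 2099/3480 = 0.603160… → 0.603.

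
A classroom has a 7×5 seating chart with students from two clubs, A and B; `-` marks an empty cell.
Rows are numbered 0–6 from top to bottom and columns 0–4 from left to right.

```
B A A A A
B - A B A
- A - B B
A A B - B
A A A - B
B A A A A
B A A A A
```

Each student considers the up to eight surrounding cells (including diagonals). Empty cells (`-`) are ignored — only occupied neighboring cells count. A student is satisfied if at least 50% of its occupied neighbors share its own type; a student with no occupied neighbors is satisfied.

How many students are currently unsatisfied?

7

Row 0: (0,0)B 1/2 ✓ · (0,1)A 2/4 ✓ · (0,2)A 3/4 ✓ · (0,3)A 4/5 ✓ · (0,4)A 2/3 ✓
Row 1: (1,0)B 1/3 ✗ · (1,2)A 4/6 ✓ · (1,3)B 2/7 ✗ · (1,4)A 2/5 ✗
Row 2: (2,1)A 3/5 ✓ · (2,3)B 4/6 ✓ · (2,4)B 3/4 ✓
Row 3: (3,0)A 4/4 ✓ · (3,1)A 5/6 ✓ · (3,2)B 1/5 ✗ · (3,4)B 3/3 ✓
Row 4: (4,0)A 4/5 ✓ · (4,1)A 6/8 ✓ · (4,2)A 5/6 ✓ · (4,4)B 1/3 ✗
Row 5: (5,0)B 1/5 ✗ · (5,1)A 6/8 ✓ · (5,2)A 7/7 ✓ · (5,3)A 6/7 ✓ · (5,4)A 3/4 ✓
Row 6: (6,0)B 1/3 ✗ · (6,1)A 3/5 ✓ · (6,2)A 5/5 ✓ · (6,3)A 5/5 ✓ · (6,4)A 3/3 ✓
Unsatisfied: (1,0), (1,3), (1,4), (3,2), (4,4), (5,0), (6,0) — 7 in total.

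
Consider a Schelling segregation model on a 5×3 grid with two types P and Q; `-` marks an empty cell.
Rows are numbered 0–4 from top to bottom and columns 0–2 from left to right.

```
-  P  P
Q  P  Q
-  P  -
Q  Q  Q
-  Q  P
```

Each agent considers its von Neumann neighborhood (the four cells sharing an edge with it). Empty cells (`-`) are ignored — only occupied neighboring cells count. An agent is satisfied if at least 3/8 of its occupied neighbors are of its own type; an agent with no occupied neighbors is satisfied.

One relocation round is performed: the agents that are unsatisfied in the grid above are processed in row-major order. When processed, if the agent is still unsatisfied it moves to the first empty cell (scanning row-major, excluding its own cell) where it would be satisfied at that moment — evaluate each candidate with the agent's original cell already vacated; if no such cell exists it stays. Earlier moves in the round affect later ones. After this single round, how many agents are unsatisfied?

Initially unsatisfied (in order): (1,0), (1,2), (4,2).
  (1,0) → (2,0).
  (1,2) → (1,0).
  (4,2) → (0,0).
Resulting grid:
P P P
Q P -
Q P -
Q Q Q
- Q -
Unsatisfied now: (1,0), (2,1).

2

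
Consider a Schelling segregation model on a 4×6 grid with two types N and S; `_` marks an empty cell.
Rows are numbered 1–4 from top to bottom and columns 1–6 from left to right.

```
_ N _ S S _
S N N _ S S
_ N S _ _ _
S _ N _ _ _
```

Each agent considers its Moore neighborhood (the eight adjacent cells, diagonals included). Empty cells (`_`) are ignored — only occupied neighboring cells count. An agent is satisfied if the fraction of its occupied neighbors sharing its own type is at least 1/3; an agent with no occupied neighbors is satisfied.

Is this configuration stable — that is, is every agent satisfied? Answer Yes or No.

(1,2)N 2/3 ✓
(1,4)S 2/3 ✓
(1,5)S 3/3 ✓
(2,1)S 0/3 ✗
(2,2)N 3/5 ✓
(2,3)N 3/5 ✓
(2,5)S 3/3 ✓
(2,6)S 2/2 ✓
(3,2)N 3/6 ✓
(3,3)S 0/4 ✗
(4,1)S 0/1 ✗
(4,3)N 1/2 ✓
For instance (2,1) has only 0/3 same-type neighbors, below 1/3.

No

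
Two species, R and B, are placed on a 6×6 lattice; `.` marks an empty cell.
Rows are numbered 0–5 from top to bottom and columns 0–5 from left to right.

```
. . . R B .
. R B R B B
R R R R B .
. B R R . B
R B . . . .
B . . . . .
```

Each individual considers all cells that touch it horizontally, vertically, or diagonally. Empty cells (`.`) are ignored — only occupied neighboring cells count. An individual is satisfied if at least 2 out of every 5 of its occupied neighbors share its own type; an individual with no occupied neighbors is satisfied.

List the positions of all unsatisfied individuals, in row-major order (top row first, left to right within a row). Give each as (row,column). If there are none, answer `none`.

(0,3)R 1/4 ✗
(0,4)B 2/4 ✓
(1,1)R 3/4 ✓
(1,2)B 0/6 ✗
(1,3)R 3/7 ✓
(1,4)B 3/6 ✓
(1,5)B 3/3 ✓
(2,0)R 2/3 ✓
(2,1)R 4/6 ✓
(2,2)R 6/8 ✓
(2,3)R 4/7 ✓
(2,4)B 3/6 ✓
(3,1)B 1/6 ✗
(3,2)R 4/6 ✓
(3,3)R 3/4 ✓
(3,5)B 1/1 ✓
(4,0)R 0/3 ✗
(4,1)B 2/4 ✓
(5,0)B 1/2 ✓

(0,3), (1,2), (3,1), (4,0)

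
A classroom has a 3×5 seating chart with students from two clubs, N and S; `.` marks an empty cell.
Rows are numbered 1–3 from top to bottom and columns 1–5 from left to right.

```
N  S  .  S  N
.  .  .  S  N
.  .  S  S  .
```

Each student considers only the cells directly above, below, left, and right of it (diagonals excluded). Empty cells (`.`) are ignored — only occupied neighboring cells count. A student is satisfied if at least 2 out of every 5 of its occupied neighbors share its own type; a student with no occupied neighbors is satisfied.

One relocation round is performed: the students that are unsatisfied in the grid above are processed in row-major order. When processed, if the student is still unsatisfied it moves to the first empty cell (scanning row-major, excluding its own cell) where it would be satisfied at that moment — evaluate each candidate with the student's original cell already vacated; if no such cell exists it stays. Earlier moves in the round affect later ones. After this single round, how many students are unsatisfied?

0

Initially unsatisfied (in order): (1,1), (1,2).
  (1,1) → (2,1).
  (1,2): now satisfied by earlier moves; stays.
Resulting grid:
. S . S N
N . . S N
. . S S .
All satisfied now.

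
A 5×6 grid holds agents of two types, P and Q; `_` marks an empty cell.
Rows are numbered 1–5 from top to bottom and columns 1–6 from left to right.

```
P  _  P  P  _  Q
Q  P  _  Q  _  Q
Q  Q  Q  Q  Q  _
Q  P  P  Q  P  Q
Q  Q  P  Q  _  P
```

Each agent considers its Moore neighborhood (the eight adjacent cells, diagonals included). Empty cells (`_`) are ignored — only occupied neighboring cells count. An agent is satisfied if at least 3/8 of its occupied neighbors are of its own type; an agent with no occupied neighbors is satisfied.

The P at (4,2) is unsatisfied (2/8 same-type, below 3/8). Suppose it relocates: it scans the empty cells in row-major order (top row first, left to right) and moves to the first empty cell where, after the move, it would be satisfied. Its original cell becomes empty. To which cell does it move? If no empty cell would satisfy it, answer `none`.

Vacating (4,2). Empty cells in order:
  (1,2): 3/4 same-type → satisfied — stop here.

(1,2)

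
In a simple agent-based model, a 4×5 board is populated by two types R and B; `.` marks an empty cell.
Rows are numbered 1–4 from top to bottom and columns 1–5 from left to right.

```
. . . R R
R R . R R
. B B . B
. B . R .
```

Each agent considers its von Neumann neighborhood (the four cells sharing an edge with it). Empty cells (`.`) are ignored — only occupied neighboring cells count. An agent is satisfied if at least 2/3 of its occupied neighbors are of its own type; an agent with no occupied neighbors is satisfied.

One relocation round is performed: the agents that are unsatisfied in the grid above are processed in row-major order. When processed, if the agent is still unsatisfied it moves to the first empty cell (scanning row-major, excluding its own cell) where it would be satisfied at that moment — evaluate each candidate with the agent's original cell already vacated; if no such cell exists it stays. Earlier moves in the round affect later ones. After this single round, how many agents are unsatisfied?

Initially unsatisfied (in order): (2,2), (3,5).
  (2,2) → (1,1).
  (3,5) → (4,1).
Resulting grid:
R . . R R
R . . R R
. B B . .
B B . R .
All satisfied now.

0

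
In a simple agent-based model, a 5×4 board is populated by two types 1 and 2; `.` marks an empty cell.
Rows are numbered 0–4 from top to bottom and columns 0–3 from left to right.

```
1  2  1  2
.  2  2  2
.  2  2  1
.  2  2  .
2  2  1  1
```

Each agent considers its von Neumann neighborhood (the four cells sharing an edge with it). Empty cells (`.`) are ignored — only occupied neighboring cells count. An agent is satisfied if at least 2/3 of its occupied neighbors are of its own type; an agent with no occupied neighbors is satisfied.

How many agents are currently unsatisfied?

(0,0)1 0/1 not
(0,1)2 1/3 not
(0,2)1 0/3 not
(0,3)2 1/2 not
(1,1)2 3/3 satisfied
(1,2)2 3/4 satisfied
(1,3)2 2/3 satisfied
(2,1)2 3/3 satisfied
(2,2)2 3/4 satisfied
(2,3)1 0/2 not
(3,1)2 3/3 satisfied
(3,2)2 2/3 satisfied
(4,0)2 1/1 satisfied
(4,1)2 2/3 satisfied
(4,2)1 1/3 not
(4,3)1 1/1 satisfied
Unsatisfied: (0,0), (0,1), (0,2), (0,3), (2,3), (4,2) — 6 in total.

6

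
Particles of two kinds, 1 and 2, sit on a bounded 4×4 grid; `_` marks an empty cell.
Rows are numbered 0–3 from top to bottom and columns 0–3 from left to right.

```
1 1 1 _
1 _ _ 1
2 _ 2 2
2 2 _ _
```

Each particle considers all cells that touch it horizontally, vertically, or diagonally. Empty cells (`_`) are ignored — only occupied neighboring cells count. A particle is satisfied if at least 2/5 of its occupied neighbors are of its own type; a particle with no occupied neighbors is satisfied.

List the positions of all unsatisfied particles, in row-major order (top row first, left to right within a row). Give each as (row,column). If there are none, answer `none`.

(1,3)

(0,0)1 2/2 ✓
(0,1)1 3/3 ✓
(0,2)1 2/2 ✓
(1,0)1 2/3 ✓
(1,3)1 1/3 ✗
(2,0)2 2/3 ✓
(2,2)2 2/3 ✓
(2,3)2 1/2 ✓
(3,0)2 2/2 ✓
(3,1)2 3/3 ✓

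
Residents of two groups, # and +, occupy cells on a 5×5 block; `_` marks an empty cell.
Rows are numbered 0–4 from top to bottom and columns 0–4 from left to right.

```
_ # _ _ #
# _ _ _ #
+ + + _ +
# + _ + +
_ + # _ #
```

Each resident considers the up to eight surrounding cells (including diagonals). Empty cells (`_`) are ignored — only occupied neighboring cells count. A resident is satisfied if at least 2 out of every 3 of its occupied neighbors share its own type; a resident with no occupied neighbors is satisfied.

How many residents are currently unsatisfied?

9

(0,1)# 1/1 ok
(0,4)# 1/1 ok
(1,0)# 1/3 unhappy
(1,4)# 1/2 unhappy
(2,0)+ 2/4 unhappy
(2,1)+ 3/5 unhappy
(2,2)+ 3/3 ok
(2,4)+ 2/3 ok
(3,0)# 0/4 unhappy
(3,1)+ 4/6 ok
(3,3)+ 3/5 unhappy
(3,4)+ 2/3 ok
(4,1)+ 1/3 unhappy
(4,2)# 0/3 unhappy
(4,4)# 0/2 unhappy
Unsatisfied: (1,0), (1,4), (2,0), (2,1), (3,0), (3,3), (4,1), (4,2), (4,4) — 9 in total.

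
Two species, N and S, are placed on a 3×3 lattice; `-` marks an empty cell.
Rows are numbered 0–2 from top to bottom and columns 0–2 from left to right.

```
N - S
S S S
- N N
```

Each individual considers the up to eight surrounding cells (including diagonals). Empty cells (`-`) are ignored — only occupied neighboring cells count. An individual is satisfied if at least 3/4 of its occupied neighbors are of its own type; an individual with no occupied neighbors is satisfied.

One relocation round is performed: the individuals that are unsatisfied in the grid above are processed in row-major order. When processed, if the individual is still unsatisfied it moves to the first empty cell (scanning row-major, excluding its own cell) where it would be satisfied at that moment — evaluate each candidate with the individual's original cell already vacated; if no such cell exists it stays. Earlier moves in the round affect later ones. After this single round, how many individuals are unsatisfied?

Initially unsatisfied (in order): (0,0), (1,0), (1,1), (1,2), (2,1), (2,2).
  (0,0): no empty cell satisfies it; stays.
  (1,0) → (0,1).
  (1,1): no empty cell satisfies it; stays.
  (1,2): no empty cell satisfies it; stays.
  (2,1): no empty cell satisfies it; stays.
  (2,2): no empty cell satisfies it; stays.
Resulting grid:
N S S
- S S
- N N
Unsatisfied now: (0,0), (1,1), (1,2), (2,1), (2,2).

5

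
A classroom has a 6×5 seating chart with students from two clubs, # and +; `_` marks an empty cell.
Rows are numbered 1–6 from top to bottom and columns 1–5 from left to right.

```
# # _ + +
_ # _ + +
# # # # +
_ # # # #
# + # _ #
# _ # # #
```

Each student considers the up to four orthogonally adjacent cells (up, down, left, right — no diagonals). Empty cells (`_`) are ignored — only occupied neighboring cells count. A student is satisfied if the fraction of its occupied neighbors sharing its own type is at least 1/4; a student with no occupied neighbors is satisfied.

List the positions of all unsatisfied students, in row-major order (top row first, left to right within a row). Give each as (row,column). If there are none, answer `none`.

Row 1: (1,1)# 1/1 satisfied · (1,2)# 2/2 satisfied · (1,4)+ 2/2 satisfied · (1,5)+ 2/2 satisfied
Row 2: (2,2)# 2/2 satisfied · (2,4)+ 2/3 satisfied · (2,5)+ 3/3 satisfied
Row 3: (3,1)# 1/1 satisfied · (3,2)# 4/4 satisfied · (3,3)# 3/3 satisfied · (3,4)# 2/4 satisfied · (3,5)+ 1/3 satisfied
Row 4: (4,2)# 2/3 satisfied · (4,3)# 4/4 satisfied · (4,4)# 3/3 satisfied · (4,5)# 2/3 satisfied
Row 5: (5,1)# 1/2 satisfied · (5,2)+ 0/3 not · (5,3)# 2/3 satisfied · (5,5)# 2/2 satisfied
Row 6: (6,1)# 1/1 satisfied · (6,3)# 2/2 satisfied · (6,4)# 2/2 satisfied · (6,5)# 2/2 satisfied

(5,2)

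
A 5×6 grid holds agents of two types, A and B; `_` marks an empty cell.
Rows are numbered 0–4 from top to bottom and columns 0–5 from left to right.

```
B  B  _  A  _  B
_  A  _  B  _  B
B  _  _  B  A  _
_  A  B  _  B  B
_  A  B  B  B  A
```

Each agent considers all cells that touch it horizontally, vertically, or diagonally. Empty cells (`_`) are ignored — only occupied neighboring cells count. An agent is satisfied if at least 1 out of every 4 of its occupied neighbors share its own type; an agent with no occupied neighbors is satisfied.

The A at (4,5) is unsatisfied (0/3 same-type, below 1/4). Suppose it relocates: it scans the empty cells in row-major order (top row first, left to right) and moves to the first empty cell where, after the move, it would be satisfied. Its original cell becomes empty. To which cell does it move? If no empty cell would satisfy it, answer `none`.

Vacating (4,5). Empty cells in order:
  (0,2): 2/4 same-type → satisfied — stop here.

(0,2)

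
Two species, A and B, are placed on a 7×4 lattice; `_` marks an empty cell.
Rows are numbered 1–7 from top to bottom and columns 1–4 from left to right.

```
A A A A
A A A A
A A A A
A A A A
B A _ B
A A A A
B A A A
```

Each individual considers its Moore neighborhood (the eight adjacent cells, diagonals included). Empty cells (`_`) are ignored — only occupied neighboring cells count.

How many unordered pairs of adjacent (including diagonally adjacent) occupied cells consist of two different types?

12

Scan each occupied cell's neighbors to the right and below (and the two forward diagonals) so each pair is counted once.
Row 1: A(1,1)–A(1,2)= A(1,1)–A(2,1)= A(1,1)–A(2,2)= A(1,2)–A(1,3)= A(1,2)–A(2,2)= A(1,2)–A(2,3)= A(1,2)–A(2,1)= A(1,3)–A(1,4)= A(1,3)–A(2,3)= A(1,3)–A(2,4)= A(1,3)–A(2,2)= A(1,4)–A(2,4)= A(1,4)–A(2,3)=  → 0/13 unlike.
Row 2: A(2,1)–A(2,2)= A(2,1)–A(3,1)= A(2,1)–A(3,2)= A(2,2)–A(2,3)= A(2,2)–A(3,2)= A(2,2)–A(3,3)= A(2,2)–A(3,1)= A(2,3)–A(2,4)= A(2,3)–A(3,3)= A(2,3)–A(3,4)= A(2,3)–A(3,2)= A(2,4)–A(3,4)= A(2,4)–A(3,3)=  → 0/13 unlike.
Row 3: A(3,1)–A(3,2)= A(3,1)–A(4,1)= A(3,1)–A(4,2)= A(3,2)–A(3,3)= A(3,2)–A(4,2)= A(3,2)–A(4,3)= A(3,2)–A(4,1)= A(3,3)–A(3,4)= A(3,3)–A(4,3)= A(3,3)–A(4,4)= A(3,3)–A(4,2)= A(3,4)–A(4,4)= A(3,4)–A(4,3)=  → 0/13 unlike.
Row 4: A(4,1)–A(4,2)= A(4,1)–B(5,1)≠ A(4,1)–A(5,2)= A(4,2)–A(4,3)= A(4,2)–A(5,2)= A(4,2)–B(5,1)≠ A(4,3)–A(4,4)= A(4,3)–B(5,4)≠ A(4,3)–A(5,2)= A(4,4)–B(5,4)≠  → 4/10 unlike.
Row 5: B(5,1)–A(5,2)≠ B(5,1)–A(6,1)≠ B(5,1)–A(6,2)≠ A(5,2)–A(6,2)= A(5,2)–A(6,3)= A(5,2)–A(6,1)= B(5,4)–A(6,4)≠ B(5,4)–A(6,3)≠  → 5/8 unlike.
Row 6: A(6,1)–A(6,2)= A(6,1)–B(7,1)≠ A(6,1)–A(7,2)= A(6,2)–A(6,3)= A(6,2)–A(7,2)= A(6,2)–A(7,3)= A(6,2)–B(7,1)≠ A(6,3)–A(6,4)= A(6,3)–A(7,3)= A(6,3)–A(7,4)= A(6,3)–A(7,2)= A(6,4)–A(7,4)= A(6,4)–A(7,3)=  → 2/13 unlike.
Row 7: B(7,1)–A(7,2)≠ A(7,2)–A(7,3)= A(7,3)–A(7,4)=  → 1/3 unlike.
Total adjacent occupied pairs: 73; unlike-type pairs: 12.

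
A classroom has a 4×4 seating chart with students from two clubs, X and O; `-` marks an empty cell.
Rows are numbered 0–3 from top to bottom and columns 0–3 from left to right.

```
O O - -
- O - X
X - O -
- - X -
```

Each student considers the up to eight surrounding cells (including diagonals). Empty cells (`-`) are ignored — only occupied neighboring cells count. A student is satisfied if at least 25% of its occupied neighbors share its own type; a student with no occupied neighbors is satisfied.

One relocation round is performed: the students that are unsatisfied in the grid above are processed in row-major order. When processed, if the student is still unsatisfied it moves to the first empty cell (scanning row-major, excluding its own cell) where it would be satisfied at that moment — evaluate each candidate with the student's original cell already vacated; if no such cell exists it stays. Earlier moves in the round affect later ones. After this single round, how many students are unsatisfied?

Initially unsatisfied (in order): (1,3), (2,0), (3,2).
  (1,3) → (0,3).
  (2,0) → (0,2).
  (3,2) → (1,2).
Resulting grid:
O O X X
- O X -
- - O -
- - - -
All satisfied now.

0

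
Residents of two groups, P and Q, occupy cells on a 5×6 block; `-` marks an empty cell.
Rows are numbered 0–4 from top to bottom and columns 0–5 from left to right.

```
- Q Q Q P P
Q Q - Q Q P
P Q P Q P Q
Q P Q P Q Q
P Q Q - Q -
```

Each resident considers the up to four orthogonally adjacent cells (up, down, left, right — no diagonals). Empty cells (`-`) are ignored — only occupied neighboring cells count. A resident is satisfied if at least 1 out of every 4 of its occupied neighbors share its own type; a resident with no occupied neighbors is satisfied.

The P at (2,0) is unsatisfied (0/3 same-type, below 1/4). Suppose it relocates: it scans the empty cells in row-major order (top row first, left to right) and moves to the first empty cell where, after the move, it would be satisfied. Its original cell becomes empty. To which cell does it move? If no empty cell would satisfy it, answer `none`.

(1,2)

Vacating (2,0). Empty cells in order:
  (0,0): 0/2 same-type → still unsatisfied.
  (1,2): 1/4 same-type → satisfied — stop here.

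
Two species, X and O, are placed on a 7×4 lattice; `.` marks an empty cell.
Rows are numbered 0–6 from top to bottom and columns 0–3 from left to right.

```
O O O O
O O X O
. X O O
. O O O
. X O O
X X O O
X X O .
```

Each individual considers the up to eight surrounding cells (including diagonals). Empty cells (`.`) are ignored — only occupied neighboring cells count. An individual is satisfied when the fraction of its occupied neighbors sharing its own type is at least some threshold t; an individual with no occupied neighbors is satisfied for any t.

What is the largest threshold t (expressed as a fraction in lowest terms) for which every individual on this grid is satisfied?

1/8

(0,0)O 3/3
(0,1)O 4/5
(0,2)O 4/5
(0,3)O 2/3
(1,0)O 3/4
(1,1)O 5/7
(1,2)X 1/8
(1,3)O 4/5
(2,1)X 1/6
(2,2)O 6/8
(2,3)O 4/5
(3,1)O 3/5
(3,2)O 6/8
(3,3)O 5/5
(4,1)X 2/6
(4,2)O 6/8
(4,3)O 5/5
(5,0)X 4/4
(5,1)X 4/7
(5,2)O 4/7
(5,3)O 4/4
(6,0)X 3/3
(6,1)X 3/5
(6,2)O 2/4
The smallest same-type fraction is 1/8 at (1,2), which reduces to 1/8. Any threshold above that leaves this individual unsatisfied.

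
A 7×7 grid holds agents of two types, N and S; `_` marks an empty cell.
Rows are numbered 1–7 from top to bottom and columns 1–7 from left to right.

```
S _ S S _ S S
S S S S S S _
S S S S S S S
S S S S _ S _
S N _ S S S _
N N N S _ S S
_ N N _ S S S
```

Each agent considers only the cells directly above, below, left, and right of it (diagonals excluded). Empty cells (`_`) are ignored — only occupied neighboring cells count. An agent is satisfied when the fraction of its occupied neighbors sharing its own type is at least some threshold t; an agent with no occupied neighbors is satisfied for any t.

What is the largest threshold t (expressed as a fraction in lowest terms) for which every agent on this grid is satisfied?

(1,1)S 1/1
(1,3)S 2/2
(1,4)S 2/2
(1,6)S 2/2
(1,7)S 1/1
(2,1)S 3/3
(2,2)S 3/3
(2,3)S 4/4
(2,4)S 4/4
(2,5)S 3/3
(2,6)S 3/3
(3,1)S 3/3
(3,2)S 4/4
(3,3)S 4/4
(3,4)S 4/4
(3,5)S 3/3
(3,6)S 4/4
(3,7)S 1/1
(4,1)S 3/3
(4,2)S 3/4
(4,3)S 3/3
(4,4)S 3/3
(4,6)S 2/2
(5,1)S 1/3
(5,2)N 1/3
(5,4)S 3/3
(5,5)S 2/2
(5,6)S 3/3
(6,1)N 1/2
(6,2)N 4/4
(6,3)N 2/3
(6,4)S 1/2
(6,6)S 3/3
(6,7)S 2/2
(7,2)N 2/2
(7,3)N 2/2
(7,5)S 1/1
(7,6)S 3/3
(7,7)S 2/2
The smallest same-type fraction is 1/3 at (5,1), which reduces to 1/3. Any threshold above that leaves this agent unsatisfied.

1/3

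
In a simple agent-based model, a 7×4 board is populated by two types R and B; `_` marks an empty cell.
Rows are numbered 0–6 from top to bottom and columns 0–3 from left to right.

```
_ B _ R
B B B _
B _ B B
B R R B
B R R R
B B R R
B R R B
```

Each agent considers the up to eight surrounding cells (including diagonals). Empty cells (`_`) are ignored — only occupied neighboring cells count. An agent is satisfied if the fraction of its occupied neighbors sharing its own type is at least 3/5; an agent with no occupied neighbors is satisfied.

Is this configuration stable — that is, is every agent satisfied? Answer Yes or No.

Row 0: (0,1)B 3/3 ✓ · (0,3)R 0/1 ✗
Row 1: (1,0)B 3/3 ✓ · (1,1)B 5/5 ✓ · (1,2)B 4/5 ✓
Row 2: (2,0)B 3/4 ✓ · (2,2)B 4/6 ✓ · (2,3)B 3/4 ✓
Row 3: (3,0)B 2/4 ✗ · (3,1)R 3/7 ✗ · (3,2)R 4/7 ✗ · (3,3)B 2/5 ✗
Row 4: (4,0)B 3/5 ✓ · (4,1)R 4/8 ✗ · (4,2)R 6/8 ✓ · (4,3)R 4/5 ✓
Row 5: (5,0)B 3/5 ✓ · (5,1)B 3/8 ✗ · (5,2)R 6/8 ✓ · (5,3)R 4/5 ✓
Row 6: (6,0)B 2/3 ✓ · (6,1)R 2/5 ✗ · (6,2)R 3/5 ✓ · (6,3)B 0/3 ✗
For instance (0,3) has only 0/1 same-type neighbors, below 3/5.

No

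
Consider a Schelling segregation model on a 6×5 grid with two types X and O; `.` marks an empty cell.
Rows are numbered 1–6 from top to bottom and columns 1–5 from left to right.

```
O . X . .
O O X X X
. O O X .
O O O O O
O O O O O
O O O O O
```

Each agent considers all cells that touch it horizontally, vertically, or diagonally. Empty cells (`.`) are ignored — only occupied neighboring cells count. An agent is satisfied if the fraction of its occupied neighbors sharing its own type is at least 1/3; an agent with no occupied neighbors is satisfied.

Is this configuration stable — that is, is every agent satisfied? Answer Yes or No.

Row 1: (1,1)O 2/2 satisfied · (1,3)X 2/3 satisfied
Row 2: (2,1)O 3/3 satisfied · (2,2)O 4/6 satisfied · (2,3)X 3/6 satisfied · (2,4)X 4/5 satisfied · (2,5)X 2/2 satisfied
Row 3: (3,2)O 6/7 satisfied · (3,3)O 5/8 satisfied · (3,4)X 3/7 satisfied
Row 4: (4,1)O 4/4 satisfied · (4,2)O 7/7 satisfied · (4,3)O 7/8 satisfied · (4,4)O 6/7 satisfied · (4,5)O 3/4 satisfied
Row 5: (5,1)O 5/5 satisfied · (5,2)O 8/8 satisfied · (5,3)O 8/8 satisfied · (5,4)O 8/8 satisfied · (5,5)O 5/5 satisfied
Row 6: (6,1)O 3/3 satisfied · (6,2)O 5/5 satisfied · (6,3)O 5/5 satisfied · (6,4)O 5/5 satisfied · (6,5)O 3/3 satisfied
All meet the threshold, so the configuration is stable.

Yes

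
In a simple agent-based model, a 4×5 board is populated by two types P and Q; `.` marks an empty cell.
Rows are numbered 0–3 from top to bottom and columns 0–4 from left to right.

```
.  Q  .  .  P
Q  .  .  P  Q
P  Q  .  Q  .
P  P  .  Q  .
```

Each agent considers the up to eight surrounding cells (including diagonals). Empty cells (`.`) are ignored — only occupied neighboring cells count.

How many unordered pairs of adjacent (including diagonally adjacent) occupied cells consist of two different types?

Scan each occupied cell's neighbors to the right and below (and the two forward diagonals) so each pair is counted once.
Row 0: Q(0,1)–Q(1,0)= P(0,4)–Q(1,4)≠ P(0,4)–P(1,3)=  → 1/3 unlike.
Row 1: Q(1,0)–P(2,0)≠ Q(1,0)–Q(2,1)= P(1,3)–Q(1,4)≠ P(1,3)–Q(2,3)≠ Q(1,4)–Q(2,3)=  → 3/5 unlike.
Row 2: P(2,0)–Q(2,1)≠ P(2,0)–P(3,0)= P(2,0)–P(3,1)= Q(2,1)–P(3,1)≠ Q(2,1)–P(3,0)≠ Q(2,3)–Q(3,3)=  → 3/6 unlike.
Row 3: P(3,0)–P(3,1)=  → 0/1 unlike.
Total adjacent occupied pairs: 15; unlike-type pairs: 7.

7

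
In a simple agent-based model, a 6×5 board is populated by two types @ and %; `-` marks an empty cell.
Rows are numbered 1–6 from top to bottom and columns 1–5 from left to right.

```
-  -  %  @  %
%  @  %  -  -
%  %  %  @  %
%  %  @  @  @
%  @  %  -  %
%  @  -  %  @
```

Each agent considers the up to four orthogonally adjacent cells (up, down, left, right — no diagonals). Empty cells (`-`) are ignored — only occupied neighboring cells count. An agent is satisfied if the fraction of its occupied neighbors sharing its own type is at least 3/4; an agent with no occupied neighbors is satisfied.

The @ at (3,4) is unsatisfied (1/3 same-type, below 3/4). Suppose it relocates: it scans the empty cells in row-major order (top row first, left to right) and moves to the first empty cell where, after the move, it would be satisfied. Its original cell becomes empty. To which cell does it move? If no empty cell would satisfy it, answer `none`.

Vacating (3,4). Empty cells in order:
  (1,1): 0/1 same-type → still unsatisfied.
  (1,2): 1/2 same-type → still unsatisfied.
  (2,4): 1/2 same-type → still unsatisfied.
  (2,5): 0/2 same-type → still unsatisfied.
  (5,4): 1/4 same-type → still unsatisfied.
  (6,3): 1/3 same-type → still unsatisfied.

none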